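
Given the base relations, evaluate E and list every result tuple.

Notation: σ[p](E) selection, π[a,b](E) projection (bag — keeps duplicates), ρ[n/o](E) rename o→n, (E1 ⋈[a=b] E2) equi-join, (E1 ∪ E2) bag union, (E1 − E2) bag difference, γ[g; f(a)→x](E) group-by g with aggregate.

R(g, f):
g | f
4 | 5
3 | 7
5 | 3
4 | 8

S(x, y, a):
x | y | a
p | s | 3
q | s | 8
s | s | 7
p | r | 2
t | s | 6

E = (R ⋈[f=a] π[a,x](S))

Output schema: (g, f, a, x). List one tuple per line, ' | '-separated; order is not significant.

Subexpression sizes:
  R → 4
  S → 5
  π[a,x](S) → 5
  (R ⋈[f=a] π[a,x](S)) → 3

== RESULT ==
g | f | a | x
3 | 7 | 7 | s
4 | 8 | 8 | q
5 | 3 | 3 | p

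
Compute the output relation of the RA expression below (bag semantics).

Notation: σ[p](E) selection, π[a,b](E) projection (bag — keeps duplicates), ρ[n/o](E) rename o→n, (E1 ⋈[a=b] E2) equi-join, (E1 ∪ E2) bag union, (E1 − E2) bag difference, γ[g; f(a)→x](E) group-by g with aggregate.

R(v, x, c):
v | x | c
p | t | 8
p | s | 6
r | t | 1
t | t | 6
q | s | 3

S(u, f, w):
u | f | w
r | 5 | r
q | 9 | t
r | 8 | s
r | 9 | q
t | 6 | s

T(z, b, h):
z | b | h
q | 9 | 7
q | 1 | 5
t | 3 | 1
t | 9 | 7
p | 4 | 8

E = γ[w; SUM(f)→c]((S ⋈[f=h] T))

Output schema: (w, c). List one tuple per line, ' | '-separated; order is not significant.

Per-node cardinality:
  S → 5
  T → 5
  (S ⋈[f=h] T) → 2
  γ[w; SUM(f)→c]((S ⋈[f=h] T)) → 2

== RESULT ==
w | c
r | 5
s | 8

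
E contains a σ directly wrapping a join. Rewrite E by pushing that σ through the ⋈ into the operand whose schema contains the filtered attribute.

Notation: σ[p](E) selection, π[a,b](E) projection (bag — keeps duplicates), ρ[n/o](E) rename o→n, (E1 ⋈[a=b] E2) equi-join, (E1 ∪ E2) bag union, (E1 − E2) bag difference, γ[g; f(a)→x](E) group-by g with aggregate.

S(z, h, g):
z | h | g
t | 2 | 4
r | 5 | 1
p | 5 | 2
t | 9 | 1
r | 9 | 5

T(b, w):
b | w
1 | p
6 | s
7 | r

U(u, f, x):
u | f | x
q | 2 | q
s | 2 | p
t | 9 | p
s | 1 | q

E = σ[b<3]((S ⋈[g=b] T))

σ filters on b, owned by the right side.
E' = (S ⋈[g=b] σ[b<3](T))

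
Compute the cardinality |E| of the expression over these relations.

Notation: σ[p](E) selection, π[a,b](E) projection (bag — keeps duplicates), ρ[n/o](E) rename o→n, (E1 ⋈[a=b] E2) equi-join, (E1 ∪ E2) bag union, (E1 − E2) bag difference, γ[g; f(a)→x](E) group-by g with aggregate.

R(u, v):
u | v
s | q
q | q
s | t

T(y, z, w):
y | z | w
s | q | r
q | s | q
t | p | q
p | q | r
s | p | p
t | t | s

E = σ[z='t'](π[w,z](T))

Subexpression sizes:
  T → 6
  π[w,z](T) → 6
  σ[z='t'](π[w,z](T)) → 1

|E| = 1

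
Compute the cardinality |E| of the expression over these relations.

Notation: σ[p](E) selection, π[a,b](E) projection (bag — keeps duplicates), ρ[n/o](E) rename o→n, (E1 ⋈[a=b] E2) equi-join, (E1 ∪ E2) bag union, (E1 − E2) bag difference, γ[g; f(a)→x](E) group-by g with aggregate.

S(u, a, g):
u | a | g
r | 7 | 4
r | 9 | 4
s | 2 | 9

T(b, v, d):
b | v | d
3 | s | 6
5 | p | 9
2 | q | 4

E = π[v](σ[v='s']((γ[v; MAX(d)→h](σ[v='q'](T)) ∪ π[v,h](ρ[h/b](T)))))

Row counts bottom-up:
  T → 3
  σ[v='q'](T) → 1
  γ[v; MAX(d)→h](σ[v='q'](T)) → 1
  T → 3
  ρ[h/b](T) → 3
  π[v,h](ρ[h/b](T)) → 3
  (γ[v; MAX(d)→h](σ[v='q'](T)) ∪ π[v,h](ρ[h/b](T))) → 4
  σ[v='s']((γ[v; MAX(d)→h](σ[v='q'](T)) ∪ π[v,h](ρ[h/b](T)))) → 1
  π[v](σ[v='s']((γ[v; MAX(d)→h](σ[v='q'](T)) ∪ π[v,h](ρ[h/b](T))))) → 1

|E| = 1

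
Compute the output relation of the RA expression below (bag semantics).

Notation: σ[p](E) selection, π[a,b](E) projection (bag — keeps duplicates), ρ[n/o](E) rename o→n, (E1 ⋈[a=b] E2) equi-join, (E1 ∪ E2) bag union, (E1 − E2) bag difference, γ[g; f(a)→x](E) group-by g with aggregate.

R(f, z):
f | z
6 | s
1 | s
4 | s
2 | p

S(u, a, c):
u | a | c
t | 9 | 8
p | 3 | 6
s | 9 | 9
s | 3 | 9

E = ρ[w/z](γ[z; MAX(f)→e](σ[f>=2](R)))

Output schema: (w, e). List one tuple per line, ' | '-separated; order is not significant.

Subexpression sizes:
  R → 4
  σ[f>=2](R) → 3
  γ[z; MAX(f)→e](σ[f>=2](R)) → 2
  ρ[w/z](γ[z; MAX(f)→e](σ[f>=2](R))) → 2

== RESULT ==
w | e
p | 2
s | 6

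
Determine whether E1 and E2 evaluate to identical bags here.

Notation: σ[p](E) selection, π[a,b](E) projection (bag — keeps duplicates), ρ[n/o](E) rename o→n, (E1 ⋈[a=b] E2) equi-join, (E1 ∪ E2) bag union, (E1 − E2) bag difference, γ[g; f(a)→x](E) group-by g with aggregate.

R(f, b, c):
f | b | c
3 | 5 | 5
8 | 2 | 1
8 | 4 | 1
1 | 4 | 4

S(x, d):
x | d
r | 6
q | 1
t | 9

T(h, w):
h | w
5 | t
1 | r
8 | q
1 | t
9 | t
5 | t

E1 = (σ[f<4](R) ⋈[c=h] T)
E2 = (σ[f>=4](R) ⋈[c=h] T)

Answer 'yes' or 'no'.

E1 row counts bottom-up:
  R → 4
  σ[f<4](R) → 2
  T → 6
  (σ[f<4](R) ⋈[c=h] T) → 2
E2 row counts bottom-up:
  R → 4
  σ[f>=4](R) → 2
  T → 6
  (σ[f>=4](R) ⋈[c=h] T) → 4

E1 result:
f | b | c | h | w
3 | 5 | 5 | 5 | t
3 | 5 | 5 | 5 | t
E2 result:
f | b | c | h | w
8 | 2 | 1 | 1 | r
8 | 2 | 1 | 1 | t
8 | 4 | 1 | 1 | r
8 | 4 | 1 | 1 | t
Witness: (3, 5, 5, 5, 't') appears 2× in E1 but 0× in E2.

no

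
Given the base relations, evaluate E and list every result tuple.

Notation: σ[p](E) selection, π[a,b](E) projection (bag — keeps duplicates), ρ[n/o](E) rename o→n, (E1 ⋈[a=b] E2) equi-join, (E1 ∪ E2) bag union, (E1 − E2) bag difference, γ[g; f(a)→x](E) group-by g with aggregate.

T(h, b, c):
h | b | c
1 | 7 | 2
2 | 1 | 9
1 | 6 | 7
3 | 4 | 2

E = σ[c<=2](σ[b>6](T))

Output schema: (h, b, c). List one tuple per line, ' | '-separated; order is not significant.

Subexpression sizes:
  T → 4
  σ[b>6](T) → 1
  σ[c<=2](σ[b>6](T)) → 1

== RESULT ==
h | b | c
1 | 7 | 2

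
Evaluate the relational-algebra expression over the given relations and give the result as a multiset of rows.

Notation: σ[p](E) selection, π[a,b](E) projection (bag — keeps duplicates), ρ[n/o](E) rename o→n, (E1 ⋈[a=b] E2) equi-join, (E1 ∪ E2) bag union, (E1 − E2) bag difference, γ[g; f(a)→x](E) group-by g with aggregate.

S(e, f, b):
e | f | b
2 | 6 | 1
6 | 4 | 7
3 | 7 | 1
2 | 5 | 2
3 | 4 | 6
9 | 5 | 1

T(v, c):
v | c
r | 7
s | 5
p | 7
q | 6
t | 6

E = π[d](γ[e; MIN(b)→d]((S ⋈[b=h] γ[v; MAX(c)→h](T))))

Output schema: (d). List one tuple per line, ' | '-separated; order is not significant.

Stepwise |·|:
  S → 6
  T → 5
  γ[v; MAX(c)→h](T) → 5
  (S ⋈[b=h] γ[v; MAX(c)→h](T)) → 4
  γ[e; MIN(b)→d]((S ⋈[b=h] γ[v; MAX(c)→h](T))) → 2
  π[d](γ[e; MIN(b)→d]((S ⋈[b=h] γ[v; MAX(c)→h](T)))) → 2

== RESULT ==
d
6
7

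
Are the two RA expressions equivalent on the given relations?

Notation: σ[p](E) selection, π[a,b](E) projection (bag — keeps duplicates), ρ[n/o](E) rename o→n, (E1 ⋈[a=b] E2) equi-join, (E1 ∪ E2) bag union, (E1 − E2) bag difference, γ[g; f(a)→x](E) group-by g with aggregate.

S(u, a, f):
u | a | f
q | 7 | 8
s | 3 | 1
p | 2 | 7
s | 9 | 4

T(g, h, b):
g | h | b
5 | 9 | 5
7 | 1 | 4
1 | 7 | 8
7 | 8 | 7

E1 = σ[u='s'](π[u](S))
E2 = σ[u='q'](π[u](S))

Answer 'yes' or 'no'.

E1 stepwise |·|:
  S → 4
  π[u](S) → 4
  σ[u='s'](π[u](S)) → 2
E2 stepwise |·|:
  S → 4
  π[u](S) → 4
  σ[u='q'](π[u](S)) → 1

E1 result:
u
s
s
E2 result:
u
q
Witness: ('q',) appears 0× in E1 but 1× in E2.

no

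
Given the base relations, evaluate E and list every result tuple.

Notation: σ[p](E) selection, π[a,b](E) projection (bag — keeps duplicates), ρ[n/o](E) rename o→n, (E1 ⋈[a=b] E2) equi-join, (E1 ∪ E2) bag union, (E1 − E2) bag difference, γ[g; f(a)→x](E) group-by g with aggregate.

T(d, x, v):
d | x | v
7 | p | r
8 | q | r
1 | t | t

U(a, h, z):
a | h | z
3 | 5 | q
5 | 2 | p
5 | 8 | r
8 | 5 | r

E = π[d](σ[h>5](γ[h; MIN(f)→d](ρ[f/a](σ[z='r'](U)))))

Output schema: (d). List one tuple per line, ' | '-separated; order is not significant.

Per-node cardinality:
  U → 4
  σ[z='r'](U) → 2
  ρ[f/a](σ[z='r'](U)) → 2
  γ[h; MIN(f)→d](ρ[f/a](σ[z='r'](U))) → 2
  σ[h>5](γ[h; MIN(f)→d](ρ[f/a](σ[z='r'](U)))) → 1
  π[d](σ[h>5](γ[h; MIN(f)→d](ρ[f/a](σ[z='r'](U))))) → 1

== RESULT ==
d
5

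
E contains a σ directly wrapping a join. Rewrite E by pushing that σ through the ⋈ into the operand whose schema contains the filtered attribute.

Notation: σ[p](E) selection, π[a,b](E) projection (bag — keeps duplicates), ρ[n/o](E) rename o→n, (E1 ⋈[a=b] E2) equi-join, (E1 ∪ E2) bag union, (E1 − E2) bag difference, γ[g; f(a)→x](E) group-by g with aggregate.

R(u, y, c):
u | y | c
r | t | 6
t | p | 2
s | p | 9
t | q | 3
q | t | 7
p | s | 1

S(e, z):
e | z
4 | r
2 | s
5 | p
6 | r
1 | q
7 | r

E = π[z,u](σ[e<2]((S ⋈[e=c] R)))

σ filters on e, owned by the left side.
E' = π[z,u]((σ[e<2](S) ⋈[e=c] R))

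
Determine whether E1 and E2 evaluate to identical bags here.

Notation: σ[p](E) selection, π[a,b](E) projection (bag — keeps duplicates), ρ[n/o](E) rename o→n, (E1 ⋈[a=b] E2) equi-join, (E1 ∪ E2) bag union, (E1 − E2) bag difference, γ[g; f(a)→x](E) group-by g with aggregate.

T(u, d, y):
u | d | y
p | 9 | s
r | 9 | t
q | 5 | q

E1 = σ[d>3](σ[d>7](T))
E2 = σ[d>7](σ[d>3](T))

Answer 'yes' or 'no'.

E1 per-node cardinality:
  T → 3
  σ[d>7](T) → 2
  σ[d>3](σ[d>7](T)) → 2
E2 per-node cardinality:
  T → 3
  σ[d>3](T) → 3
  σ[d>7](σ[d>3](T)) → 2

E1 and E2 produce the same multiset:
u | d | y
p | 9 | s
r | 9 | t

yes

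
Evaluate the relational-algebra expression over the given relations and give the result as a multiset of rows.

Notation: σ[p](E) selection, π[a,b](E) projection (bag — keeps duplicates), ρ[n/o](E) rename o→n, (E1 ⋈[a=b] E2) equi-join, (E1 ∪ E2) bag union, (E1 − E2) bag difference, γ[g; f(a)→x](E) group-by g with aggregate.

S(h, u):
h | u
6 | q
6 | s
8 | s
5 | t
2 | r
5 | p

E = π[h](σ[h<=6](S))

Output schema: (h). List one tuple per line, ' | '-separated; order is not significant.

Row counts bottom-up:
  S → 6
  σ[h<=6](S) → 5
  π[h](σ[h<=6](S)) → 5

== RESULT ==
h
2
5
5
6
6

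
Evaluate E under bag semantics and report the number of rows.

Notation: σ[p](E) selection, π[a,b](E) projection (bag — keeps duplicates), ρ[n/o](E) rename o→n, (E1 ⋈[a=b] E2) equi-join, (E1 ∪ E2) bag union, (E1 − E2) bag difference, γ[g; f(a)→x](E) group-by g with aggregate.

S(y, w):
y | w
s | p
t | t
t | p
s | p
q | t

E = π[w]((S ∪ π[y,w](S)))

Per-node cardinality:
  S → 5
  S → 5
  π[y,w](S) → 5
  (S ∪ π[y,w](S)) → 10
  π[w]((S ∪ π[y,w](S))) → 10

|E| = 10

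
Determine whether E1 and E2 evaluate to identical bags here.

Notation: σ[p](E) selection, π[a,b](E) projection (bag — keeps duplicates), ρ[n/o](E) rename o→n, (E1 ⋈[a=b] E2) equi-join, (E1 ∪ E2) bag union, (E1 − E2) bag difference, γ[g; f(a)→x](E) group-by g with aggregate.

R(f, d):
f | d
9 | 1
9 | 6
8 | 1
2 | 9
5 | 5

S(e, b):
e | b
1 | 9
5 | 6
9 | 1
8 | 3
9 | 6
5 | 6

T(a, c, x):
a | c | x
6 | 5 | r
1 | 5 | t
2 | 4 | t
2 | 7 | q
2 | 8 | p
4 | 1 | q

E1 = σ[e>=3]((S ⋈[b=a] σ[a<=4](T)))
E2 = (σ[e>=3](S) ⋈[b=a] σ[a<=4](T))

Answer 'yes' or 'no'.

E1 per-node cardinality:
  S → 6
  T → 6
  σ[a<=4](T) → 5
  (S ⋈[b=a] σ[a<=4](T)) → 1
  σ[e>=3]((S ⋈[b=a] σ[a<=4](T))) → 1
E2 per-node cardinality:
  S → 6
  σ[e>=3](S) → 5
  T → 6
  σ[a<=4](T) → 5
  (σ[e>=3](S) ⋈[b=a] σ[a<=4](T)) → 1

E1 and E2 produce the same multiset:
e | b | a | c | x
9 | 1 | 1 | 5 | t

yes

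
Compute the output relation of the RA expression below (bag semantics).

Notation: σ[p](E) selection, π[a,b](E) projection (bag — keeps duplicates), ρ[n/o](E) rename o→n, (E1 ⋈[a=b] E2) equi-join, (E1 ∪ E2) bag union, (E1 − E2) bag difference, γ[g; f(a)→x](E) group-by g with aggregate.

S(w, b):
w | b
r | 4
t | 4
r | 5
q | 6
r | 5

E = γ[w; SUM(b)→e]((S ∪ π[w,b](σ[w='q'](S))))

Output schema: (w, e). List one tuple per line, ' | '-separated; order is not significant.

Subexpression sizes:
  S → 5
  S → 5
  σ[w='q'](S) → 1
  π[w,b](σ[w='q'](S)) → 1
  (S ∪ π[w,b](σ[w='q'](S))) → 6
  γ[w; SUM(b)→e]((S ∪ π[w,b](σ[w='q'](S)))) → 3

== RESULT ==
w | e
q | 12
r | 14
t | 4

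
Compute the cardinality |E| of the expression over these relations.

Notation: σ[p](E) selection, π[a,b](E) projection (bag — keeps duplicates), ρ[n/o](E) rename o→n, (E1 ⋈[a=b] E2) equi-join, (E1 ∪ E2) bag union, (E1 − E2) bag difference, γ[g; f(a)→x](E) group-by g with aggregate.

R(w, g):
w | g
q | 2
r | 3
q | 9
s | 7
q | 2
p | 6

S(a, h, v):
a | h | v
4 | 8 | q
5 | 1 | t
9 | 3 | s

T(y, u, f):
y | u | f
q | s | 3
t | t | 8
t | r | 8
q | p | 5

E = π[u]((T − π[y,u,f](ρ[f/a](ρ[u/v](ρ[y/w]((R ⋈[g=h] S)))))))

Stepwise |·|:
  T → 4
  R → 6
  S → 3
  (R ⋈[g=h] S) → 1
  ρ[y/w]((R ⋈[g=h] S)) → 1
  ρ[u/v](ρ[y/w]((R ⋈[g=h] S))) → 1
  ρ[f/a](ρ[u/v](ρ[y/w]((R ⋈[g=h] S)))) → 1
  π[y,u,f](ρ[f/a](ρ[u/v](ρ[y/w]((R ⋈[g=h] S))))) → 1
  (T − π[y,u,f](ρ[f/a](ρ[u/v](ρ[y/w]((R ⋈[g=h] S)))))) → 4
  π[u]((T − π[y,u,f](ρ[f/a](ρ[u/v](ρ[y/w]((R ⋈[g=h] S))))))) → 4

|E| = 4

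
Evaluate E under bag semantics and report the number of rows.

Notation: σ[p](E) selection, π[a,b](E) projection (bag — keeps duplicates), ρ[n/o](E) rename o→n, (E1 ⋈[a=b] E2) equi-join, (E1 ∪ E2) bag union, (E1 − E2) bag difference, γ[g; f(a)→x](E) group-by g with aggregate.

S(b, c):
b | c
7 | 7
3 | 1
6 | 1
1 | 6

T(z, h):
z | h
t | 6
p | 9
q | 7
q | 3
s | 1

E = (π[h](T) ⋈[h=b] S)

Row counts bottom-up:
  T → 5
  π[h](T) → 5
  S → 4
  (π[h](T) ⋈[h=b] S) → 4

|E| = 4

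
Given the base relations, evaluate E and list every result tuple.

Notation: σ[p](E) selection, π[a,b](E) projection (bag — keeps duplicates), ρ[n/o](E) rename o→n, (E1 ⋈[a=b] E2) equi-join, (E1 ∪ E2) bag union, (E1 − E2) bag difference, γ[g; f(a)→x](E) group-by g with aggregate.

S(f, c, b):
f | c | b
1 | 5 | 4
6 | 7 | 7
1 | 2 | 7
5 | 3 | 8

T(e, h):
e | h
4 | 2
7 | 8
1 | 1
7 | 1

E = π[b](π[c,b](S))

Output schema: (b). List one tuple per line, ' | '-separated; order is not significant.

Stepwise |·|:
  S → 4
  π[c,b](S) → 4
  π[b](π[c,b](S)) → 4

== RESULT ==
b
4
7
7
8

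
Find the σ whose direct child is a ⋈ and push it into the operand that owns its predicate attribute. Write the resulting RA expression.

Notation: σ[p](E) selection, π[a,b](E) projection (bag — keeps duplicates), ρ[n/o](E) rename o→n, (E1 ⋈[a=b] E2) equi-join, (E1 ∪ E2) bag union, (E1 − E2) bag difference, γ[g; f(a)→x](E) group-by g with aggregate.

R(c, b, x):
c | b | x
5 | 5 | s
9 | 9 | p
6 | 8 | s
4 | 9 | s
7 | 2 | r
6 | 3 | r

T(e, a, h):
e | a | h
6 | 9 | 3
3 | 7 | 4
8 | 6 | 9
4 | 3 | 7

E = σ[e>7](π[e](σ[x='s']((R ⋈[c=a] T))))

σ filters on x, owned by the left side.
E' = σ[e>7](π[e]((σ[x='s'](R) ⋈[c=a] T)))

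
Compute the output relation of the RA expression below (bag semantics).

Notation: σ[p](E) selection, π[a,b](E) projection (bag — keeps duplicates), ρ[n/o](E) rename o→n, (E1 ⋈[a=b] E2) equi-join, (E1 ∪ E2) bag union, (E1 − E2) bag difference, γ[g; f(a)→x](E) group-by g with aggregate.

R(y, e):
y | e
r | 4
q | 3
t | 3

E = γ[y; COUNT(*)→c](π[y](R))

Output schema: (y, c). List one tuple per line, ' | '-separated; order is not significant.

Row counts bottom-up:
  R → 3
  π[y](R) → 3
  γ[y; COUNT(*)→c](π[y](R)) → 3

== RESULT ==
y | c
q | 1
r | 1
t | 1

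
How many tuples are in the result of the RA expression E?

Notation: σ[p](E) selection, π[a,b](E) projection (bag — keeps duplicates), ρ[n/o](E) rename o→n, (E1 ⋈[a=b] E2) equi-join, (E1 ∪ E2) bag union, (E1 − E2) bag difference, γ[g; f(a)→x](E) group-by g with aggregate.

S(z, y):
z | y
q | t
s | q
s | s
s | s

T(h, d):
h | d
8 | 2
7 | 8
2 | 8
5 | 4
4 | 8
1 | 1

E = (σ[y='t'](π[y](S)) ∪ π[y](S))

Row counts bottom-up:
  S → 4
  π[y](S) → 4
  σ[y='t'](π[y](S)) → 1
  S → 4
  π[y](S) → 4
  (σ[y='t'](π[y](S)) ∪ π[y](S)) → 5

|E| = 5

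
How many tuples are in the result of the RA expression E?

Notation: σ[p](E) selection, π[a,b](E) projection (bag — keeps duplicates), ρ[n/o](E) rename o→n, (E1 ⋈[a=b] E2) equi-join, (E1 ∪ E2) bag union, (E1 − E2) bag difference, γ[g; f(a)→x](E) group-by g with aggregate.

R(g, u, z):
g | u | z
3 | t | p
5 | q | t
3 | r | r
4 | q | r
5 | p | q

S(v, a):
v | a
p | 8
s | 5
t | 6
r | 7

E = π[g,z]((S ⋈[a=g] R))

Subexpression sizes:
  S → 4
  R → 5
  (S ⋈[a=g] R) → 2
  π[g,z]((S ⋈[a=g] R)) → 2

|E| = 2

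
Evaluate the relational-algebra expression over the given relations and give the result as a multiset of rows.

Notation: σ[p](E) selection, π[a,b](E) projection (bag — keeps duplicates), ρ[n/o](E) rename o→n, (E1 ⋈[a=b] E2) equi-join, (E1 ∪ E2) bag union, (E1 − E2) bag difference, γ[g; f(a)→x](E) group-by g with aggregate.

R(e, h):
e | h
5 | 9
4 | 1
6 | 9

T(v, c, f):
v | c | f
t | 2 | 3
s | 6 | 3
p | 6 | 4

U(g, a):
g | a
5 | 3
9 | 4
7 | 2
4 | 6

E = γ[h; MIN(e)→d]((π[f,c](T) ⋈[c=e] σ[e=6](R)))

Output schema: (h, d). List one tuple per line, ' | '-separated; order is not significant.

Row counts bottom-up:
  T → 3
  π[f,c](T) → 3
  R → 3
  σ[e=6](R) → 1
  (π[f,c](T) ⋈[c=e] σ[e=6](R)) → 2
  γ[h; MIN(e)→d]((π[f,c](T) ⋈[c=e] σ[e=6](R))) → 1

== RESULT ==
h | d
9 | 6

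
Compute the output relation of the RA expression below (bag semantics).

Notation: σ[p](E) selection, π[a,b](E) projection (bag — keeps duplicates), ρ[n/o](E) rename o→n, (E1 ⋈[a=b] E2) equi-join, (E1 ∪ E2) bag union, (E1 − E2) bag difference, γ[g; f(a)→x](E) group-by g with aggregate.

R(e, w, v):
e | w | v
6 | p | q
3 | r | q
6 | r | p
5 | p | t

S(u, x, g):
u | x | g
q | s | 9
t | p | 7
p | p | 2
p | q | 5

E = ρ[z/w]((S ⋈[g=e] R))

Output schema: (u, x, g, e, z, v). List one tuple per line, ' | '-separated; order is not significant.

Stepwise |·|:
  S → 4
  R → 4
  (S ⋈[g=e] R) → 1
  ρ[z/w]((S ⋈[g=e] R)) → 1

== RESULT ==
u | x | g | e | z | v
p | q | 5 | 5 | p | t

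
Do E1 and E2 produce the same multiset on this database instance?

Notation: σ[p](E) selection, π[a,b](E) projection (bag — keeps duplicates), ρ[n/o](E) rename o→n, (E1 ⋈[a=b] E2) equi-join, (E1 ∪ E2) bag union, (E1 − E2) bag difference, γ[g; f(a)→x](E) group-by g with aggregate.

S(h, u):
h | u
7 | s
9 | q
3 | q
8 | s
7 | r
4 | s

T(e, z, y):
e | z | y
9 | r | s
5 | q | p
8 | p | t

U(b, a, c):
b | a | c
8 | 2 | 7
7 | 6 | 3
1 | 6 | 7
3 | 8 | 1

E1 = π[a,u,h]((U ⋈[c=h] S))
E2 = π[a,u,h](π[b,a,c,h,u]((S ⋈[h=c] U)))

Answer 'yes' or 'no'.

E1 row counts bottom-up:
  U → 4
  S → 6
  (U ⋈[c=h] S) → 5
  π[a,u,h]((U ⋈[c=h] S)) → 5
E2 row counts bottom-up:
  S → 6
  U → 4
  (S ⋈[h=c] U) → 5
  π[b,a,c,h,u]((S ⋈[h=c] U)) → 5
  π[a,u,h](π[b,a,c,h,u]((S ⋈[h=c] U))) → 5

E1 and E2 produce the same multiset:
a | u | h
2 | r | 7
2 | s | 7
6 | q | 3
6 | r | 7
6 | s | 7

yes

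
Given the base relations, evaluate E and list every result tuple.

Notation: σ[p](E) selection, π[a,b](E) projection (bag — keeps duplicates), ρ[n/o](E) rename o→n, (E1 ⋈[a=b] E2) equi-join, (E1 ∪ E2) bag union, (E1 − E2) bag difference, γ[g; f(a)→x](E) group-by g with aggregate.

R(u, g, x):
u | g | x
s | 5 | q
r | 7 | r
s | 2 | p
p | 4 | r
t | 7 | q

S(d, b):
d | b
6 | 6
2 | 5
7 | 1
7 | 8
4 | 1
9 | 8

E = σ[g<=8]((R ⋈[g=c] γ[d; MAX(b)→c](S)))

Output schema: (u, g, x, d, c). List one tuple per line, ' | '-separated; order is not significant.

Per-node cardinality:
  R → 5
  S → 6
  γ[d; MAX(b)→c](S) → 5
  (R ⋈[g=c] γ[d; MAX(b)→c](S)) → 1
  σ[g<=8]((R ⋈[g=c] γ[d; MAX(b)→c](S))) → 1

== RESULT ==
u | g | x | d | c
s | 5 | q | 2 | 5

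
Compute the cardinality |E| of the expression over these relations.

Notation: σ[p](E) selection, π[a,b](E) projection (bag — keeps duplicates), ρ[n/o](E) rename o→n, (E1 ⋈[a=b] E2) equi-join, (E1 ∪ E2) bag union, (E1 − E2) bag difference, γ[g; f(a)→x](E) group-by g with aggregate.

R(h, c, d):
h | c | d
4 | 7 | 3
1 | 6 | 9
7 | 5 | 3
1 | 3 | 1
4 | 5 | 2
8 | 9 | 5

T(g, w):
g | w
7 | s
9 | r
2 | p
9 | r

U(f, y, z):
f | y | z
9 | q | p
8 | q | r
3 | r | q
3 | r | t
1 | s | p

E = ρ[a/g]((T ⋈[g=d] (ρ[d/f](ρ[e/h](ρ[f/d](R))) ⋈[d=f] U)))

Per-node cardinality:
  T → 4
  R → 6
  ρ[f/d](R) → 6
  ρ[e/h](ρ[f/d](R)) → 6
  ρ[d/f](ρ[e/h](ρ[f/d](R))) → 6
  U → 5
  (ρ[d/f](ρ[e/h](ρ[f/d](R))) ⋈[d=f] U) → 6
  (T ⋈[g=d] (ρ[d/f](ρ[e/h](ρ[f/d](R))) ⋈[d=f] U)) → 2
  ρ[a/g]((T ⋈[g=d] (ρ[d/f](ρ[e/h](ρ[f/d](R))) ⋈[d=f] U))) → 2

|E| = 2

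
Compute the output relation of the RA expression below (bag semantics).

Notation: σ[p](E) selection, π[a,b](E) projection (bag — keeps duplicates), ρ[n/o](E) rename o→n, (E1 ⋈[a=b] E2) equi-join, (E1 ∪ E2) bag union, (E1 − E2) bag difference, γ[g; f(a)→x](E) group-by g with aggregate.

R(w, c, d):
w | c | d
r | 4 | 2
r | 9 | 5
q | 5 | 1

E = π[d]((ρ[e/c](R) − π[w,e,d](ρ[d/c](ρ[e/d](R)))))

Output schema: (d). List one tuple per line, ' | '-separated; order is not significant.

Subexpression sizes:
  R → 3
  ρ[e/c](R) → 3
  R → 3
  ρ[e/d](R) → 3
  ρ[d/c](ρ[e/d](R)) → 3
  π[w,e,d](ρ[d/c](ρ[e/d](R))) → 3
  (ρ[e/c](R) − π[w,e,d](ρ[d/c](ρ[e/d](R)))) → 3
  π[d]((ρ[e/c](R) − π[w,e,d](ρ[d/c](ρ[e/d](R))))) → 3

== RESULT ==
d
1
2
5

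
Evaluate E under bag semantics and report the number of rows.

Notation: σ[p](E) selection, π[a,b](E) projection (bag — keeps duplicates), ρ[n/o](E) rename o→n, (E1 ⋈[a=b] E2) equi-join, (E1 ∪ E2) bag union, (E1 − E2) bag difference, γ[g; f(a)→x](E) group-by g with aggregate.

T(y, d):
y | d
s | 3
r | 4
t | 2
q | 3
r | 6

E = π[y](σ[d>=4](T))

Per-node cardinality:
  T → 5
  σ[d>=4](T) → 2
  π[y](σ[d>=4](T)) → 2

|E| = 2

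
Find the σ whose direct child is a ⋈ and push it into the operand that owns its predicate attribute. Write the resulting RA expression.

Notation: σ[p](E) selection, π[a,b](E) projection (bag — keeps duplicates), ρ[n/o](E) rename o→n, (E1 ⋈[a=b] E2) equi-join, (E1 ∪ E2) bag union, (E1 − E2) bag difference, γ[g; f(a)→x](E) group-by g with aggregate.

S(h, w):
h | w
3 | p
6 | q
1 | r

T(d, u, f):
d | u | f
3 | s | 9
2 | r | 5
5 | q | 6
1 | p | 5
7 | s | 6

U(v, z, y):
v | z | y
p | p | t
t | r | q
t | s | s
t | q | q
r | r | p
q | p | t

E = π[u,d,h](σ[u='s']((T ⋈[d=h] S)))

σ filters on u, owned by the left side.
E' = π[u,d,h]((σ[u='s'](T) ⋈[d=h] S))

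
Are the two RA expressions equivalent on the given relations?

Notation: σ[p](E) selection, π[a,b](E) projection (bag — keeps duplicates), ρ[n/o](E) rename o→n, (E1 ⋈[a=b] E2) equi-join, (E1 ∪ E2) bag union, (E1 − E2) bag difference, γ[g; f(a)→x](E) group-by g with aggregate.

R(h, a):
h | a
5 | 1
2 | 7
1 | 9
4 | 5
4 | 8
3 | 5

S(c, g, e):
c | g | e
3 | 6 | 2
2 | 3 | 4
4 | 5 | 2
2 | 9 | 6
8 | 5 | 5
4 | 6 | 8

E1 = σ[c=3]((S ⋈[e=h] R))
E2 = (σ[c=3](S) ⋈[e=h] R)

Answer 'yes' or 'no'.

E1 row counts bottom-up:
  S → 6
  R → 6
  (S ⋈[e=h] R) → 5
  σ[c=3]((S ⋈[e=h] R)) → 1
E2 row counts bottom-up:
  S → 6
  σ[c=3](S) → 1
  R → 6
  (σ[c=3](S) ⋈[e=h] R) → 1

E1 and E2 produce the same multiset:
c | g | e | h | a
3 | 6 | 2 | 2 | 7

yes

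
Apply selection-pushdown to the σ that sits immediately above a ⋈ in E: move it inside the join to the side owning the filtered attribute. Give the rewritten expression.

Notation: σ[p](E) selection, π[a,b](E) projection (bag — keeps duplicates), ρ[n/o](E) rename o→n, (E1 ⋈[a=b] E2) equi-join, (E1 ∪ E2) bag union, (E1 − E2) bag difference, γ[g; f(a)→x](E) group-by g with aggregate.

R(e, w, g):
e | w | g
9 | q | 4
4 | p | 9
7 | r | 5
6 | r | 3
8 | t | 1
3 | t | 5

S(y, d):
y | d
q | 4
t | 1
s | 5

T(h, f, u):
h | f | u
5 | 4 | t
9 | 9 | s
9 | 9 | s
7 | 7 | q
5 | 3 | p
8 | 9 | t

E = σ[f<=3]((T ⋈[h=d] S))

σ filters on f, owned by the left side.
E' = (σ[f<=3](T) ⋈[h=d] S)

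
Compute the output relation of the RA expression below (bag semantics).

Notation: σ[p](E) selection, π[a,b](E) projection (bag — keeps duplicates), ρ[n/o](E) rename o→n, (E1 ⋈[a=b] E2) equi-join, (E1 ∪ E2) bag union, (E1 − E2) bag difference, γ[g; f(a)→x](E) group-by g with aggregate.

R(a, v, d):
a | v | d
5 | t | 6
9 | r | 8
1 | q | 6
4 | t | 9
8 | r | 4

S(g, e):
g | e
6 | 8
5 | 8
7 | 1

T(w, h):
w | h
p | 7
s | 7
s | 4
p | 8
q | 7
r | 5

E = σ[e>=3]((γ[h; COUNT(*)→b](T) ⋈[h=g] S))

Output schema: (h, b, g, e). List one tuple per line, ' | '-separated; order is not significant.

Subexpression sizes:
  T → 6
  γ[h; COUNT(*)→b](T) → 4
  S → 3
  (γ[h; COUNT(*)→b](T) ⋈[h=g] S) → 2
  σ[e>=3]((γ[h; COUNT(*)→b](T) ⋈[h=g] S)) → 1

== RESULT ==
h | b | g | e
5 | 1 | 5 | 8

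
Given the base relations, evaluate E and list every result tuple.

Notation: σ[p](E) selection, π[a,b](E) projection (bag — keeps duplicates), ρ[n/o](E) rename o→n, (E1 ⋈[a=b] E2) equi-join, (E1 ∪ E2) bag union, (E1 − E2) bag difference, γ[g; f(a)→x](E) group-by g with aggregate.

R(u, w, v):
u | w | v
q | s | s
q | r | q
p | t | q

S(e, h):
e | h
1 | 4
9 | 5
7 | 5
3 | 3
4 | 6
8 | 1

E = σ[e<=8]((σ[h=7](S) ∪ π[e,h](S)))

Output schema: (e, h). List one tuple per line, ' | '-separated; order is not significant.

Stepwise |·|:
  S → 6
  σ[h=7](S) → 0
  S → 6
  π[e,h](S) → 6
  (σ[h=7](S) ∪ π[e,h](S)) → 6
  σ[e<=8]((σ[h=7](S) ∪ π[e,h](S))) → 5

== RESULT ==
e | h
1 | 4
3 | 3
4 | 6
7 | 5
8 | 1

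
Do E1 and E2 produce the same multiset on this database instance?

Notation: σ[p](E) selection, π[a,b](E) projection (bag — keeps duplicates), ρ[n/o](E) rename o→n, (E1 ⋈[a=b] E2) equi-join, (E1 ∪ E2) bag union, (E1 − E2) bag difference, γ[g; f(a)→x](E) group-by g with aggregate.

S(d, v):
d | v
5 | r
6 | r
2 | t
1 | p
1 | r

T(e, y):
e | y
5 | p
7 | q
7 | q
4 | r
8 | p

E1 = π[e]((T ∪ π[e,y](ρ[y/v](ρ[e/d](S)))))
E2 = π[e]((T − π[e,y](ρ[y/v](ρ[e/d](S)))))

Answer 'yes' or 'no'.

E1 subexpression sizes:
  T → 5
  S → 5
  ρ[e/d](S) → 5
  ρ[y/v](ρ[e/d](S)) → 5
  π[e,y](ρ[y/v](ρ[e/d](S))) → 5
  (T ∪ π[e,y](ρ[y/v](ρ[e/d](S)))) → 10
  π[e]((T ∪ π[e,y](ρ[y/v](ρ[e/d](S))))) → 10
E2 subexpression sizes:
  T → 5
  S → 5
  ρ[e/d](S) → 5
  ρ[y/v](ρ[e/d](S)) → 5
  π[e,y](ρ[y/v](ρ[e/d](S))) → 5
  (T − π[e,y](ρ[y/v](ρ[e/d](S)))) → 5
  π[e]((T − π[e,y](ρ[y/v](ρ[e/d](S))))) → 5

E1 result:
e
1
1
2
4
5
5
6
7
7
8
E2 result:
e
4
5
7
7
8
Witness: (6,) appears 1× in E1 but 0× in E2.

no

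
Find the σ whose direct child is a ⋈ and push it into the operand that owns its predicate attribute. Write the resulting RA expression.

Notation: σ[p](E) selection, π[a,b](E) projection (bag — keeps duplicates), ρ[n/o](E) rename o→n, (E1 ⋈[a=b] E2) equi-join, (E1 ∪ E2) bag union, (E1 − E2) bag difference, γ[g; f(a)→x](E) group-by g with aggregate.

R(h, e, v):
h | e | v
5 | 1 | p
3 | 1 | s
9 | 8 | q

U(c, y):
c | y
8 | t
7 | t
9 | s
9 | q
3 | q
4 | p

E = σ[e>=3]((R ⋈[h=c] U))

σ filters on e, owned by the left side.
E' = (σ[e>=3](R) ⋈[h=c] U)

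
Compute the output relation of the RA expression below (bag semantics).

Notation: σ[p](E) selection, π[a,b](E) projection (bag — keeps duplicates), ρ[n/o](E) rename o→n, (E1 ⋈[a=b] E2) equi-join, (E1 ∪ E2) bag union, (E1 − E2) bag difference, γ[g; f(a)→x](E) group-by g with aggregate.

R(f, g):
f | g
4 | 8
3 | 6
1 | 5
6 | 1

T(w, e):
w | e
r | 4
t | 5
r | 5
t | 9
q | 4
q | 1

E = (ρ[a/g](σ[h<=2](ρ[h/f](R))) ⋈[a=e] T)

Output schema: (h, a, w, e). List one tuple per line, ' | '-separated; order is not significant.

Subexpression sizes:
  R → 4
  ρ[h/f](R) → 4
  σ[h<=2](ρ[h/f](R)) → 1
  ρ[a/g](σ[h<=2](ρ[h/f](R))) → 1
  T → 6
  (ρ[a/g](σ[h<=2](ρ[h/f](R))) ⋈[a=e] T) → 2

== RESULT ==
h | a | w | e
1 | 5 | r | 5
1 | 5 | t | 5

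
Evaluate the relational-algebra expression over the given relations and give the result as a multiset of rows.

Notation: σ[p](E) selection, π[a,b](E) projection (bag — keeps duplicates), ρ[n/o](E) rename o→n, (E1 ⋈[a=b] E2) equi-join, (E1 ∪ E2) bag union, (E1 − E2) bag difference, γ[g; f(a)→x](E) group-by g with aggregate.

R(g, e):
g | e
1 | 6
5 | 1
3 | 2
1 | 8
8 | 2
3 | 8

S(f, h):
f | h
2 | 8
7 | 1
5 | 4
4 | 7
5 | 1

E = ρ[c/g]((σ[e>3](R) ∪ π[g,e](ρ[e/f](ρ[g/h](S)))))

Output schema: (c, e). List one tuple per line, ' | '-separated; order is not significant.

Row counts bottom-up:
  R → 6
  σ[e>3](R) → 3
  S → 5
  ρ[g/h](S) → 5
  ρ[e/f](ρ[g/h](S)) → 5
  π[g,e](ρ[e/f](ρ[g/h](S))) → 5
  (σ[e>3](R) ∪ π[g,e](ρ[e/f](ρ[g/h](S)))) → 8
  ρ[c/g]((σ[e>3](R) ∪ π[g,e](ρ[e/f](ρ[g/h](S))))) → 8

== RESULT ==
c | e
1 | 5
1 | 6
1 | 7
1 | 8
3 | 8
4 | 5
7 | 4
8 | 2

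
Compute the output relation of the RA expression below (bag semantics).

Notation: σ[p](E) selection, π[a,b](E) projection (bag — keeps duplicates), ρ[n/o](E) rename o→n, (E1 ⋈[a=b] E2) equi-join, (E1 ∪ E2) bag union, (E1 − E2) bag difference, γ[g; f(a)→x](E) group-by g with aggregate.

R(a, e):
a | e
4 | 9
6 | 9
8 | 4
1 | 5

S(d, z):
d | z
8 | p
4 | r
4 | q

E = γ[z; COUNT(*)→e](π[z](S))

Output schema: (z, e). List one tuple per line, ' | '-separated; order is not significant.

Row counts bottom-up:
  S → 3
  π[z](S) → 3
  γ[z; COUNT(*)→e](π[z](S)) → 3

== RESULT ==
z | e
p | 1
q | 1
r | 1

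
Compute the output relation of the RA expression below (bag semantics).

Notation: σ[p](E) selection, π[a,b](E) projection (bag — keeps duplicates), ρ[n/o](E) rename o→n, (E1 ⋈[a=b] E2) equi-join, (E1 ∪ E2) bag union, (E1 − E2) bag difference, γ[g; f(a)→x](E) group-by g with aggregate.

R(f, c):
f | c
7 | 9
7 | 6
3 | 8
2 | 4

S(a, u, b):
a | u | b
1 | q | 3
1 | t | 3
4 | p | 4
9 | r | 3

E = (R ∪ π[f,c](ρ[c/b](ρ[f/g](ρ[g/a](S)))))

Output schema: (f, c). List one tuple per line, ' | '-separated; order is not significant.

Stepwise |·|:
  R → 4
  S → 4
  ρ[g/a](S) → 4
  ρ[f/g](ρ[g/a](S)) → 4
  ρ[c/b](ρ[f/g](ρ[g/a](S))) → 4
  π[f,c](ρ[c/b](ρ[f/g](ρ[g/a](S)))) → 4
  (R ∪ π[f,c](ρ[c/b](ρ[f/g](ρ[g/a](S))))) → 8

== RESULT ==
f | c
1 | 3
1 | 3
2 | 4
3 | 8
4 | 4
7 | 6
7 | 9
9 | 3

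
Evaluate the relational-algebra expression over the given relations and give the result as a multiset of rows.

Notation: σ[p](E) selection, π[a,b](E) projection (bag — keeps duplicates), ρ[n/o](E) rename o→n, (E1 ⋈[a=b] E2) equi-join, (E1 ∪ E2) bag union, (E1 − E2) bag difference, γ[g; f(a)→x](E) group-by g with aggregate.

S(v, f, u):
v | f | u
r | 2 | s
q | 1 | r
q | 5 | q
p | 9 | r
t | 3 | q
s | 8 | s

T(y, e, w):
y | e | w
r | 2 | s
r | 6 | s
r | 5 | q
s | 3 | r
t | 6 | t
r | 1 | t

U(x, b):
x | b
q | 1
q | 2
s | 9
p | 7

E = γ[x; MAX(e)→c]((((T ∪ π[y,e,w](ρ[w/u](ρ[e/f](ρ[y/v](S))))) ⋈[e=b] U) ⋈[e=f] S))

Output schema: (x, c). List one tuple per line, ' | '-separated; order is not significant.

Subexpression sizes:
  T → 6
  S → 6
  ρ[y/v](S) → 6
  ρ[e/f](ρ[y/v](S)) → 6
  ρ[w/u](ρ[e/f](ρ[y/v](S))) → 6
  π[y,e,w](ρ[w/u](ρ[e/f](ρ[y/v](S)))) → 6
  (T ∪ π[y,e,w](ρ[w/u](ρ[e/f](ρ[y/v](S))))) → 12
  U → 4
  ((T ∪ π[y,e,w](ρ[w/u](ρ[e/f](ρ[y/v](S))))) ⋈[e=b] U) → 5
  S → 6
  (((T ∪ π[y,e,w](ρ[w/u](ρ[e/f](ρ[y/v](S))))) ⋈[e=b] U) ⋈[e=f] S) → 5
  γ[x; MAX(e)→c]((((T ∪ π[y,e,w](ρ[w/u](ρ[e/f](ρ[y/v](S))))) ⋈[e=b] U) ⋈[e=f] S)) → 2

== RESULT ==
x | c
q | 2
s | 9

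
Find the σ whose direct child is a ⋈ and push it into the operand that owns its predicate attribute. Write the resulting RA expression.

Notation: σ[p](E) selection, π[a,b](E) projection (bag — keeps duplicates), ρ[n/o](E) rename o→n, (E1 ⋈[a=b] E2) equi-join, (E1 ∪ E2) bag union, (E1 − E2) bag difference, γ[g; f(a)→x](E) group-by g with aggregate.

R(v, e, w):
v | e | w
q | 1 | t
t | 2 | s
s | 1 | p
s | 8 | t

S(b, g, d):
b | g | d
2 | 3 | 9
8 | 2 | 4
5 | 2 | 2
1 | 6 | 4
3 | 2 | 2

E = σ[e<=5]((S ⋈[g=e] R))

σ filters on e, owned by the right side.
E' = (S ⋈[g=e] σ[e<=5](R))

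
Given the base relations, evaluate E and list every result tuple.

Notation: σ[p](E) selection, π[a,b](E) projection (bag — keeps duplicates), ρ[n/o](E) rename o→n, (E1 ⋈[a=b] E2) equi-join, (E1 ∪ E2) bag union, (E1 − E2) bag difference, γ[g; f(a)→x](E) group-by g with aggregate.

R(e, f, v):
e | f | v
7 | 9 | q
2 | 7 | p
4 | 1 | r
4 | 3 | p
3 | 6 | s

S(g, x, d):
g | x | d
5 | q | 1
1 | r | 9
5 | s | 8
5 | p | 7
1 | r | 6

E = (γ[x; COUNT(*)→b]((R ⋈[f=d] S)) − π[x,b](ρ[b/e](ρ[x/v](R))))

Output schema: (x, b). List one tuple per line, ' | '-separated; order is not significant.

Subexpression sizes:
  R → 5
  S → 5
  (R ⋈[f=d] S) → 4
  γ[x; COUNT(*)→b]((R ⋈[f=d] S)) → 3
  R → 5
  ρ[x/v](R) → 5
  ρ[b/e](ρ[x/v](R)) → 5
  π[x,b](ρ[b/e](ρ[x/v](R))) → 5
  (γ[x; COUNT(*)→b]((R ⋈[f=d] S)) − π[x,b](ρ[b/e](ρ[x/v](R)))) → 3

== RESULT ==
x | b
p | 1
q | 1
r | 2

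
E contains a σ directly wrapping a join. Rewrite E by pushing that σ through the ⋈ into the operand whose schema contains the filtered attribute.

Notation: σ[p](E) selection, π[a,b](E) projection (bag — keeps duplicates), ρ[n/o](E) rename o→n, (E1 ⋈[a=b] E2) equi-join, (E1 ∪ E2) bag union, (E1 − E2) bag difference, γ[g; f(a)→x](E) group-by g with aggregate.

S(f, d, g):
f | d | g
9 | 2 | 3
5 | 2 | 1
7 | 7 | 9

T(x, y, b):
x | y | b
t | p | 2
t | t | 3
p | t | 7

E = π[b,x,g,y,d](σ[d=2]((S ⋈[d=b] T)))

σ filters on d, owned by the left side.
E' = π[b,x,g,y,d]((σ[d=2](S) ⋈[d=b] T))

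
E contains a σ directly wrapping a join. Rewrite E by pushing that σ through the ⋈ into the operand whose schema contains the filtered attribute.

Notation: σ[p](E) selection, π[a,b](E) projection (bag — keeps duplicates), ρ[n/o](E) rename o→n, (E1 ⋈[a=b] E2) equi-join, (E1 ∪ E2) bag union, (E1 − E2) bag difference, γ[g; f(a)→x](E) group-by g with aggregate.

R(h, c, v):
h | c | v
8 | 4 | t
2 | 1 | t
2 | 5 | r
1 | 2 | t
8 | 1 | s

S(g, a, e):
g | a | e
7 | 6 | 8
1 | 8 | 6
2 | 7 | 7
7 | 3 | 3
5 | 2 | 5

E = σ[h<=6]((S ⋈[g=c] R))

σ filters on h, owned by the right side.
E' = (S ⋈[g=c] σ[h<=6](R))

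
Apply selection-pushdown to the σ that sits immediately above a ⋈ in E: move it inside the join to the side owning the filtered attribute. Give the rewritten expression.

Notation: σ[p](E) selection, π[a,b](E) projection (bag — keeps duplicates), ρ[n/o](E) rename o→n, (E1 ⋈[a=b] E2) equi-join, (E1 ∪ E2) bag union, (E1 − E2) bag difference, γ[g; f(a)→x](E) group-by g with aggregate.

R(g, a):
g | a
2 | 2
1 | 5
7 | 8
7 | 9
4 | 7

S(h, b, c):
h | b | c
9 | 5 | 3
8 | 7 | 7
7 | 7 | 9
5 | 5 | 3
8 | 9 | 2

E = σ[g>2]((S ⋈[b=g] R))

σ filters on g, owned by the right side.
E' = (S ⋈[b=g] σ[g>2](R))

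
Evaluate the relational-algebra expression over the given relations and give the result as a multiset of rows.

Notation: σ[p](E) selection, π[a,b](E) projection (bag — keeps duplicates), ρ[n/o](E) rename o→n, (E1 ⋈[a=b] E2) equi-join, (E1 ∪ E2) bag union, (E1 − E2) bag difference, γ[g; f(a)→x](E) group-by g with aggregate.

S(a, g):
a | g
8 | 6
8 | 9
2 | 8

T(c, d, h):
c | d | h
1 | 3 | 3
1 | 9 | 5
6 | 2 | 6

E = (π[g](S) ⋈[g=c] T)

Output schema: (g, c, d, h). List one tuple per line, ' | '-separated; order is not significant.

Per-node cardinality:
  S → 3
  π[g](S) → 3
  T → 3
  (π[g](S) ⋈[g=c] T) → 1

== RESULT ==
g | c | d | h
6 | 6 | 2 | 6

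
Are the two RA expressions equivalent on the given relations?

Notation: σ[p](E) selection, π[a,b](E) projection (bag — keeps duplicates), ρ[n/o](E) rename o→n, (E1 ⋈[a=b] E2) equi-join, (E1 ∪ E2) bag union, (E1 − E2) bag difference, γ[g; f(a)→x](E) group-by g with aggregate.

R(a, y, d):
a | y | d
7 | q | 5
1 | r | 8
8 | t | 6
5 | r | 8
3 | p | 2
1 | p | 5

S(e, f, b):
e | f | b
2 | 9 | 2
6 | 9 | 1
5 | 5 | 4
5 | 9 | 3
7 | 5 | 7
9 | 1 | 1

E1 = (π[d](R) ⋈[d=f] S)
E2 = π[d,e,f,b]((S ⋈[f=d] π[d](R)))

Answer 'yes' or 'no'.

E1 stepwise |·|:
  R → 6
  π[d](R) → 6
  S → 6
  (π[d](R) ⋈[d=f] S) → 4
E2 stepwise |·|:
  S → 6
  R → 6
  π[d](R) → 6
  (S ⋈[f=d] π[d](R)) → 4
  π[d,e,f,b]((S ⋈[f=d] π[d](R))) → 4

E1 and E2 produce the same multiset:
d | e | f | b
5 | 5 | 5 | 4
5 | 5 | 5 | 4
5 | 7 | 5 | 7
5 | 7 | 5 | 7

yes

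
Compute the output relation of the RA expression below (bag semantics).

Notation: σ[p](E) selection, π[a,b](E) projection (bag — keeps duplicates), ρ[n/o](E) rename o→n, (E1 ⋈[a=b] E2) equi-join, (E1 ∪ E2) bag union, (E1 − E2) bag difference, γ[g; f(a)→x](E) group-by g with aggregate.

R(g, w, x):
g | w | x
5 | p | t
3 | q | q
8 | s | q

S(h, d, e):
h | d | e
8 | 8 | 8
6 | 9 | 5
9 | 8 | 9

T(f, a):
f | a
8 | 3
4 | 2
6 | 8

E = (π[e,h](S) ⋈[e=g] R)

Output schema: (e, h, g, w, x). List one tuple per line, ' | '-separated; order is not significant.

Row counts bottom-up:
  S → 3
  π[e,h](S) → 3
  R → 3
  (π[e,h](S) ⋈[e=g] R) → 2

== RESULT ==
e | h | g | w | x
5 | 6 | 5 | p | t
8 | 8 | 8 | s | q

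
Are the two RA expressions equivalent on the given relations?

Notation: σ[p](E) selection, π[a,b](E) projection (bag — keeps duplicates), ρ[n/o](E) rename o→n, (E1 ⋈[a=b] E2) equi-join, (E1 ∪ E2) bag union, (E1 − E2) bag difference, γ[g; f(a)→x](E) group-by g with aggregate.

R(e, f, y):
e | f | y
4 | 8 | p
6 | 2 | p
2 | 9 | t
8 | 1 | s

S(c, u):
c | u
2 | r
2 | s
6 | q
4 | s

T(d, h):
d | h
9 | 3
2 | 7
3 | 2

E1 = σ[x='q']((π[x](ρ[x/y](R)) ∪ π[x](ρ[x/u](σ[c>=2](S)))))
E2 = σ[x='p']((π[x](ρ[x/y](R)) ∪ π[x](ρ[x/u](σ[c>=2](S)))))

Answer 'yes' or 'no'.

E1 row counts bottom-up:
  R → 4
  ρ[x/y](R) → 4
  π[x](ρ[x/y](R)) → 4
  S → 4
  σ[c>=2](S) → 4
  ρ[x/u](σ[c>=2](S)) → 4
  π[x](ρ[x/u](σ[c>=2](S))) → 4
  (π[x](ρ[x/y](R)) ∪ π[x](ρ[x/u](σ[c>=2](S)))) → 8
  σ[x='q']((π[x](ρ[x/y](R)) ∪ π[x](ρ[x/u](σ[c>=2](S))))) → 1
E2 row counts bottom-up:
  R → 4
  ρ[x/y](R) → 4
  π[x](ρ[x/y](R)) → 4
  S → 4
  σ[c>=2](S) → 4
  ρ[x/u](σ[c>=2](S)) → 4
  π[x](ρ[x/u](σ[c>=2](S))) → 4
  (π[x](ρ[x/y](R)) ∪ π[x](ρ[x/u](σ[c>=2](S)))) → 8
  σ[x='p']((π[x](ρ[x/y](R)) ∪ π[x](ρ[x/u](σ[c>=2](S))))) → 2

E1 result:
x
q
E2 result:
x
p
p
Witness: ('p',) appears 0× in E1 but 2× in E2.

no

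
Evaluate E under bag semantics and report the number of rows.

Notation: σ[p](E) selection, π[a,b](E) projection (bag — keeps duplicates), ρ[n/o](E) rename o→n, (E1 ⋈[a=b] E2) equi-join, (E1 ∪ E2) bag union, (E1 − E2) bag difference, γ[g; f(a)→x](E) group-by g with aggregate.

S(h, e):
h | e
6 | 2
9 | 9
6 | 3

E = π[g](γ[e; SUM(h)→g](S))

Stepwise |·|:
  S → 3
  γ[e; SUM(h)→g](S) → 3
  π[g](γ[e; SUM(h)→g](S)) → 3

|E| = 3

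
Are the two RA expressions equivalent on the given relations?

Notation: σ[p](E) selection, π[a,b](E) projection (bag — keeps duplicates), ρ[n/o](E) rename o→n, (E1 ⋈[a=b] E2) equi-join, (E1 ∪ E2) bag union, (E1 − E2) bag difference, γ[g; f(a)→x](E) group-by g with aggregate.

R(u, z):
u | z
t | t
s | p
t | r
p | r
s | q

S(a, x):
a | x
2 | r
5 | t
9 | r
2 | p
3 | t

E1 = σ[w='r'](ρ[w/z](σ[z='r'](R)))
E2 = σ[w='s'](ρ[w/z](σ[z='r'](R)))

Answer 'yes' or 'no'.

E1 per-node cardinality:
  R → 5
  σ[z='r'](R) → 2
  ρ[w/z](σ[z='r'](R)) → 2
  σ[w='r'](ρ[w/z](σ[z='r'](R))) → 2
E2 per-node cardinality:
  R → 5
  σ[z='r'](R) → 2
  ρ[w/z](σ[z='r'](R)) → 2
  σ[w='s'](ρ[w/z](σ[z='r'](R))) → 0

E1 result:
u | w
p | r
t | r
E2 result:
u | w
(0 rows)
Witness: ('p', 'r') appears 1× in E1 but 0× in E2.

no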